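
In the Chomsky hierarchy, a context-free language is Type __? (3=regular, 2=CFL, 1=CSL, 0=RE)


Chomsky hierarchy levels:
  Type 3: Regular (DFA/NFA/regex)
  Type 2: Context-free (PDA)
  Type 1: Context-sensitive
  Type 0: Recursively enumerable (TM)
'context-free' corresponds to Type 2

2


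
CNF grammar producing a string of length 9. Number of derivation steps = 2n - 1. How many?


Chomsky Normal Form derivation:
String length n = 9
Each step either:
  - Splits a nonterminal into two (n-1 such steps)
  - Converts a nonterminal to terminal (n such steps)
Total = (n-1) + n = 2n - 1
= 2(9) - 1
= 18 - 1
= 17

17


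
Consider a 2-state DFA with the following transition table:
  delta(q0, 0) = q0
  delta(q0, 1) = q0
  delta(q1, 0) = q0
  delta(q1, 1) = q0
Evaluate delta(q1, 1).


Looking up transition function:
delta(q1, 1) in the table
Row: q1, Column: 1
Result: q0

q0


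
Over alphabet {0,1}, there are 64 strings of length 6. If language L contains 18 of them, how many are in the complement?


Alphabet: {0,1}
String length: 6
Total strings of length 6 = 2^6 = 64
Strings in L = 18
Complement = total - |L|
= 64 - 18
= 46

46


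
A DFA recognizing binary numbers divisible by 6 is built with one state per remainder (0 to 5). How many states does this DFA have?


Divisibility by 6 is tracked via the remainder mod 6: 0, 1, ..., 5
The construction assigns one state to each remainder
Number of remainders = 6

6


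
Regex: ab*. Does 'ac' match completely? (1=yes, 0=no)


Pattern: ab*
String: 'ac'
Pattern requires: exactly one 'a' followed by zero or more 'b's
First char is 'a' -> OK
Rest 'c': all b's? No
Result: 0

0


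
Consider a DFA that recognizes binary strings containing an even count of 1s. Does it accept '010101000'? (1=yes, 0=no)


DFA has 2 states: q_even (start, accept=yes) and q_odd
Processing string '010101000' character by character:
  Position 0: read '0', 1-count=0 -> q_even (no change)
  Position 1: read '1', 1-count=1 -> q_odd
  Position 2: read '0', 1-count=1 -> q_odd (no change)
  Position 3: read '1', 1-count=2 -> q_even
  Position 4: read '0', 1-count=2 -> q_even (no change)
  Position 5: read '1', 1-count=3 -> q_odd
  Position 6: read '0', 1-count=3 -> q_odd (no change)
  Position 7: read '0', 1-count=3 -> q_odd (no change)
  Position 8: read '0', 1-count=3 -> q_odd (no change)
Final state: q_odd, total 1s = 3 (odd); the DFA requires an even count -> reject

0


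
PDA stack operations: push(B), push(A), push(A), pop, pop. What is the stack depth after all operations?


Tracing stack operations:
  push(B) -> stack = [B], depth=1
  push(A) -> stack = [B,A], depth=2
  push(A) -> stack = [B,A,A], depth=3
  pop -> removed A, stack = [B,A], depth=2
  pop -> removed A, stack = [B], depth=1
Final depth = 1

1


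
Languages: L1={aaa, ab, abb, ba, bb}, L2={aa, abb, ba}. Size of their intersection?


L1 = {aaa, ab, abb, ba, bb}
L2 = {aa, abb, ba}
Checking each string in L1 against L2:
  'aaa': in L2? No
  'ab': in L2? No
  'abb': in L2? Yes
  'ba': in L2? Yes
  'bb': in L2? No
Intersection = {abb, ba}
|L1 ∩ L2| = 2

2


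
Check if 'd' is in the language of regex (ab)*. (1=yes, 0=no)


Pattern: (ab)*
String: 'd'
Pattern requires: zero or more repetitions of 'ab'
Length 1 is odd -> cannot be (ab)* -> no match
Result: 0

0


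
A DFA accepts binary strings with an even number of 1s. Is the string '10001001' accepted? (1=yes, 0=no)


DFA has 2 states: q_even (start, accept=yes) and q_odd
Processing string '10001001' character by character:
  Position 0: read '1', 1-count=1 -> q_odd
  Position 1: read '0', 1-count=1 -> q_odd (no change)
  Position 2: read '0', 1-count=1 -> q_odd (no change)
  Position 3: read '0', 1-count=1 -> q_odd (no change)
  Position 4: read '1', 1-count=2 -> q_even
  Position 5: read '0', 1-count=2 -> q_even (no change)
  Position 6: read '0', 1-count=2 -> q_even (no change)
  Position 7: read '1', 1-count=3 -> q_odd
Final state: q_odd, total 1s = 3 (odd); the DFA requires an even count -> reject

0


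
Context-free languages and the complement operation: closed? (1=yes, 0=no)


CFL closure properties:
  Closed under: union, concatenation, Kleene star
  NOT closed under: intersection, complement
Operation 'complement' is in not-closed list -> No (not closed)

0


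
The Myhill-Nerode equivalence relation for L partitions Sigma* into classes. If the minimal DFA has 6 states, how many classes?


Myhill-Nerode theorem:
Number of equivalence classes = number of states in minimal DFA
Minimal DFA states = 6
Therefore equivalence classes = 6

6


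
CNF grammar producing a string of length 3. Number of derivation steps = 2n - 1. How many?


Chomsky Normal Form derivation:
String length n = 3
Each step either:
  - Splits a nonterminal into two (n-1 such steps)
  - Converts a nonterminal to terminal (n such steps)
Total = (n-1) + n = 2n - 1
= 2(3) - 1
= 6 - 1
= 5

5


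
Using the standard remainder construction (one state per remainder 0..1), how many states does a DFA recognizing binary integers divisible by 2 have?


Divisibility by 2 is tracked via the remainder mod 2: 0, 1, ..., 1
The construction assigns one state to each remainder
Number of remainders = 2

2


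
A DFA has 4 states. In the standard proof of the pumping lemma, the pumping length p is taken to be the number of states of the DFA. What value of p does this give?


Pumping lemma for regular languages (standard proof):
Take p = |Q|, the number of DFA states.
Any string of length >= |Q| passes through |Q|+1 states while reading its first |Q| symbols,
so by pigeonhole some state repeats, giving the loop that can be pumped.
Here |Q| = 4
Therefore the proof uses p = 4

4


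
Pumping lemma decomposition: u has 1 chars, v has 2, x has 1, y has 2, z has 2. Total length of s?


|s| = |u| + |v| + |x| + |y| + |z|
= 1 + 2 + 1 + 2 + 2
= 3 + 1 + 4
= 4 + 4
= 8

8


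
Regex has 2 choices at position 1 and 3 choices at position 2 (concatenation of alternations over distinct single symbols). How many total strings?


First group: 2 alternatives
Second group: 3 alternatives
Concatenation: each choice from group 1 pairs with each from group 2
Total = 2 x 3 = 6

6


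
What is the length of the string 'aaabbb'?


String: 'aaabbb'
Counting characters:
  'a' appears 3 time(s)
  'b' appears 3 time(s)
Total length = 3 + 3 = 6

6


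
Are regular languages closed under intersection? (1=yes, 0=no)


Regular languages are closed under:
- Union (DFA product construction)
- Intersection (DFA product construction)
- Complement (swap accept/reject states)
- Concatenation (NFA construction)
- Kleene star (NFA construction)
intersection is in this list
Therefore: closed

1


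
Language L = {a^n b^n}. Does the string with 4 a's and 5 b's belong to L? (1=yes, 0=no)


Language requires equal numbers of a's and b's
PDA pushes for each 'a', pops for each 'b'
Number of a's = 4
Number of b's = 5
4 != 5 -> Reject

0


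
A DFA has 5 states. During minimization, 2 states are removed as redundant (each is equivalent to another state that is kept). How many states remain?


Original DFA: 5 states
Redundant states removed: 2
Minimized states = original - removed
= 5 - 2
= 3

3


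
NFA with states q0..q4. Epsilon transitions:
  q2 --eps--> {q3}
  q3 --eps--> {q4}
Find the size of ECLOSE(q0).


Starting from q0
Initialize closure = {q0}
q0 has no outgoing epsilon transitions -> nothing to add
Final closure: {q0}
Size = 1

1


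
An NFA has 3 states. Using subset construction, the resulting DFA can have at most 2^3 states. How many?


NFA has 3 states
Subset construction: each DFA state = subset of NFA states
Maximum subsets = 2^3
2^3 = 8

8


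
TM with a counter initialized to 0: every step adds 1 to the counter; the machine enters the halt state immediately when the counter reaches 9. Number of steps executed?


Counter starts at 0. Counting sequence:
  Step 1: counter = 1
  Step 2: counter = 2
  Step 3: counter = 3
  Step 4: counter = 4
  Step 5: counter = 5
  Step 6: counter = 6
  ...
  Step 9: counter = 9
Counter reached 9 -> halt
Total steps = 9

9


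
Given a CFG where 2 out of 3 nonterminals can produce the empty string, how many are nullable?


Nonterminals: {S, A, B}
A nonterminal is nullable if it can derive epsilon
Counting nullable nonterminals: 2
Total nullable = 2

2


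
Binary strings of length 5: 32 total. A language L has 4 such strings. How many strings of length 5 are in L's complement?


Alphabet: {0,1}
String length: 5
Total strings of length 5 = 2^5 = 32
Strings in L = 4
Complement = total - |L|
= 32 - 4
= 28

28


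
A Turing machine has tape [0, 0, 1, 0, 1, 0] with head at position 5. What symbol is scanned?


Tape: [0, 0, 1, 0, 1, 0]
Positions: 0 1 2 3 4 5
Values:    0 0 1 0 1 0
Head at position 5
tape[5] = 0

0


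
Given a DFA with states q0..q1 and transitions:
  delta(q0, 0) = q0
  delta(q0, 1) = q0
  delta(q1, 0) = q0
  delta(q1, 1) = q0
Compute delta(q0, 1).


Looking up transition function:
delta(q0, 1) in the table
Row: q0, Column: 1
Result: q0

q0


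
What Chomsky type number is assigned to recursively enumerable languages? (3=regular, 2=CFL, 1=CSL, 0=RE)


Chomsky hierarchy levels:
  Type 3: Regular (DFA/NFA/regex)
  Type 2: Context-free (PDA)
  Type 1: Context-sensitive
  Type 0: Recursively enumerable (TM)
'recursively enumerable' corresponds to Type 0

0


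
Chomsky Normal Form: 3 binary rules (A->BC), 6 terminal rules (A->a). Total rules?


CNF allows two rule forms:
  A -> BC (binary): 3 rules
  A -> a (terminal): 6 rules
Total = 3 + 6 = 9

9


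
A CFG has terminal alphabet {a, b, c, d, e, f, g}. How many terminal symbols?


Terminal symbols: a, b, c, d, e, f, g
Counting each: a (#1), b (#2), c (#3), d (#4), e (#5), f (#6), g (#7)
Total = 7

7


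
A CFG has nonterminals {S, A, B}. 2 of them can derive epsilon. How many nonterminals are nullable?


Nonterminals: {S, A, B}
A nonterminal is nullable if it can derive epsilon
Counting nullable nonterminals: 2
Total nullable = 2

2


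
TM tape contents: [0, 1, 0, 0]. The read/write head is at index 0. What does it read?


Tape: [0, 1, 0, 0]
Positions: 0 1 2 3
Values:    0 1 0 0
Head at position 0
tape[0] = 0

0


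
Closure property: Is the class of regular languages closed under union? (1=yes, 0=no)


Regular languages are closed under all standard operations:
- Union: Yes (product construction)
- Intersection: Yes (product construction)
- Complement: Yes (swap accept/reject)
- Concatenation: Yes (NFA construction)
Operation: union -> Closed

1


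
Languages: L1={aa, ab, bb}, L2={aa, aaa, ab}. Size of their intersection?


L1 = {aa, ab, bb}
L2 = {aa, aaa, ab}
Checking each string in L1 against L2:
  'aa': in L2? Yes
  'ab': in L2? Yes
  'bb': in L2? No
Intersection = {aa, ab}
|L1 ∩ L2| = 2

2


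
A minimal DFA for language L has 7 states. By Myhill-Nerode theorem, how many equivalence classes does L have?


Myhill-Nerode theorem:
Number of equivalence classes = number of states in minimal DFA
Minimal DFA states = 7
Therefore equivalence classes = 7

7


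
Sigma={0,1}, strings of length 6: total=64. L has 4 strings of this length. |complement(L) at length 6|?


Alphabet: {0,1}
String length: 6
Total strings of length 6 = 2^6 = 64
Strings in L = 4
Complement = total - |L|
= 64 - 4
= 60

60


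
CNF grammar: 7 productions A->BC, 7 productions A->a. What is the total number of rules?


CNF allows two rule forms:
  A -> BC (binary): 7 rules
  A -> a (terminal): 7 rules
Total = 7 + 7 = 14

14


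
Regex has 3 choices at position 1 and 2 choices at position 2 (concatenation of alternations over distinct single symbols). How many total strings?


First group: 3 alternatives
Second group: 2 alternatives
Concatenation: each choice from group 1 pairs with each from group 2
Total = 3 x 2 = 6

6


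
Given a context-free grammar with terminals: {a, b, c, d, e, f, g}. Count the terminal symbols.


Terminal symbols: a, b, c, d, e, f, g
Counting each: a (#1), b (#2), c (#3), d (#4), e (#5), f (#6), g (#7)
Total = 7

7


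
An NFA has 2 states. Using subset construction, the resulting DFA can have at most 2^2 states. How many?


NFA has 2 states
Subset construction: each DFA state = subset of NFA states
Maximum subsets = 2^2
2^2 = 4

4


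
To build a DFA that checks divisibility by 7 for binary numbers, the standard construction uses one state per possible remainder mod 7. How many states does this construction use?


Divisibility by 7 is tracked via the remainder mod 7: 0, 1, ..., 6
The construction assigns one state to each remainder
Number of remainders = 7

7


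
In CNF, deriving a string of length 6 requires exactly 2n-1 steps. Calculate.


Chomsky Normal Form derivation:
String length n = 6
Each step either:
  - Splits a nonterminal into two (n-1 such steps)
  - Converts a nonterminal to terminal (n such steps)
Total = (n-1) + n = 2n - 1
= 2(6) - 1
= 12 - 1
= 11

11


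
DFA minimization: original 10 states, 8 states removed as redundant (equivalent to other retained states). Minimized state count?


Original DFA: 10 states
Redundant states removed: 8
Minimized states = original - removed
= 10 - 8
= 2

2


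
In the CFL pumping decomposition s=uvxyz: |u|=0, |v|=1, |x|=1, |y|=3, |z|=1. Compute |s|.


|s| = |u| + |v| + |x| + |y| + |z|
= 0 + 1 + 1 + 3 + 1
= 1 + 1 + 4
= 2 + 4
= 6

6


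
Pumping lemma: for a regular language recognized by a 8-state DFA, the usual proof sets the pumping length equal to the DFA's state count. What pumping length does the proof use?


Pumping lemma for regular languages (standard proof):
Take p = |Q|, the number of DFA states.
Any string of length >= |Q| passes through |Q|+1 states while reading its first |Q| symbols,
so by pigeonhole some state repeats, giving the loop that can be pumped.
Here |Q| = 8
Therefore the proof uses p = 8

8


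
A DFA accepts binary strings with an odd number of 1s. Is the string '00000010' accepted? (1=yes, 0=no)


DFA has 2 states: q_even (start, accept=no) and q_odd
Processing string '00000010' character by character:
  Position 0: read '0', 1-count=0 -> q_even (no change)
  Position 1: read '0', 1-count=0 -> q_even (no change)
  Position 2: read '0', 1-count=0 -> q_even (no change)
  Position 3: read '0', 1-count=0 -> q_even (no change)
  Position 4: read '0', 1-count=0 -> q_even (no change)
  Position 5: read '0', 1-count=0 -> q_even (no change)
  Position 6: read '1', 1-count=1 -> q_odd
  Position 7: read '0', 1-count=1 -> q_odd (no change)
Final state: q_odd, total 1s = 1 (odd); the DFA requires an odd count -> accept

1


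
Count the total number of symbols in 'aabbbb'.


String: 'aabbbb'
Counting characters:
  'a' appears 2 time(s)
  'b' appears 4 time(s)
Total length = 2 + 4 = 6

6


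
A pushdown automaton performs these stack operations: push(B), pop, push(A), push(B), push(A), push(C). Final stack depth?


Tracing stack operations:
  push(B) -> stack = [B], depth=1
  pop -> removed B, stack = [], depth=0
  push(A) -> stack = [A], depth=1
  push(B) -> stack = [A,B], depth=2
  push(A) -> stack = [A,B,A], depth=3
  push(C) -> stack = [A,B,A,C], depth=4
Final depth = 4

4


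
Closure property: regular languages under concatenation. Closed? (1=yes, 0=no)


Regular languages are closed under:
- Union (DFA product construction)
- Intersection (DFA product construction)
- Complement (swap accept/reject states)
- Concatenation (NFA construction)
- Kleene star (NFA construction)
concatenation is in this list
Therefore: closed

1


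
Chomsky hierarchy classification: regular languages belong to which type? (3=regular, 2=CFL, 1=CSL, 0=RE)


Chomsky hierarchy levels:
  Type 3: Regular (DFA/NFA/regex)
  Type 2: Context-free (PDA)
  Type 1: Context-sensitive
  Type 0: Recursively enumerable (TM)
'regular' corresponds to Type 3

3


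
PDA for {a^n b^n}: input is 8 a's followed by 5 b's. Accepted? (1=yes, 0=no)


Language requires equal numbers of a's and b's
PDA pushes for each 'a', pops for each 'b'
Number of a's = 8
Number of b's = 5
8 != 5 -> Reject

0


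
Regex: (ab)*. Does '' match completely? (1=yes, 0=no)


Pattern: (ab)*
String: ''
Pattern requires: zero or more repetitions of 'ab'
Pairs: []
All pairs are 'ab'? Yes
Result: 1

1


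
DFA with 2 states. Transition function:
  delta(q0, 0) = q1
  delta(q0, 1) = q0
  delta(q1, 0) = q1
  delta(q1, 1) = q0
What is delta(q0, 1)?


Looking up transition function:
delta(q0, 1) in the table
Row: q0, Column: 1
Result: q0

q0


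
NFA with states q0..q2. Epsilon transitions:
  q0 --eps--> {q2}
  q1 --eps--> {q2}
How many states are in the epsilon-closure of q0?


Starting from q0
Initialize closure = {q0}
Follow epsilon from q0 -> add q2
Final closure: {q0, q2}
Size = 2

2


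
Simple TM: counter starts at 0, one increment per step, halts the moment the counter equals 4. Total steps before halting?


Counter starts at 0. Counting sequence:
  Step 1: counter = 1
  Step 2: counter = 2
  Step 3: counter = 3
  Step 4: counter = 4
Counter reached 4 -> halt
Total steps = 4

4


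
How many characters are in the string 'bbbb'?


String: 'bbbb'
Counting characters:
  'b' appears 4 time(s)
Total length = 0 + 4 = 4

4


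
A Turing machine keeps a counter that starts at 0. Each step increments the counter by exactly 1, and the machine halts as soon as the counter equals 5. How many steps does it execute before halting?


Counter starts at 0. Counting sequence:
  Step 1: counter = 1
  Step 2: counter = 2
  Step 3: counter = 3
  Step 4: counter = 4
  Step 5: counter = 5
Counter reached 5 -> halt
Total steps = 5

5


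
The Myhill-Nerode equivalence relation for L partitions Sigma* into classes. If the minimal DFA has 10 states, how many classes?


Myhill-Nerode theorem:
Number of equivalence classes = number of states in minimal DFA
Minimal DFA states = 10
Therefore equivalence classes = 10

10


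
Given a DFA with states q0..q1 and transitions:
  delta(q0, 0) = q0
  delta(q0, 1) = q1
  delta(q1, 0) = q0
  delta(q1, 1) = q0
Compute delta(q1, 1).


Looking up transition function:
delta(q1, 1) in the table
Row: q1, Column: 1
Result: q0

q0


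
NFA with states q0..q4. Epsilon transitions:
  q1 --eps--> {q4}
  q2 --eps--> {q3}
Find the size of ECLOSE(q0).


Starting from q0
Initialize closure = {q0}
q0 has no outgoing epsilon transitions -> nothing to add
Final closure: {q0}
Size = 1

1


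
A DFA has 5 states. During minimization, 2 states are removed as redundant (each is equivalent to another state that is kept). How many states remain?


Original DFA: 5 states
Redundant states removed: 2
Minimized states = original - removed
= 5 - 2
= 3

3


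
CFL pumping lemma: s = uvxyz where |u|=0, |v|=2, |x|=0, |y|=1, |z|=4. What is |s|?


|s| = |u| + |v| + |x| + |y| + |z|
= 0 + 2 + 0 + 1 + 4
= 2 + 0 + 5
= 2 + 5
= 7

7


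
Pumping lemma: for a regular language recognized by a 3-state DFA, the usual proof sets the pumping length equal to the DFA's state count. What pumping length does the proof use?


Pumping lemma for regular languages (standard proof):
Take p = |Q|, the number of DFA states.
Any string of length >= |Q| passes through |Q|+1 states while reading its first |Q| symbols,
so by pigeonhole some state repeats, giving the loop that can be pumped.
Here |Q| = 3
Therefore the proof uses p = 3

3


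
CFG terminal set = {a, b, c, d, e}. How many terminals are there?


Terminal symbols: a, b, c, d, e
Counting each: a (#1), b (#2), c (#3), d (#4), e (#5)
Total = 5

5


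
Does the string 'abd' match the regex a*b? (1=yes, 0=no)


Pattern: a*b
String: 'abd'
Pattern requires: zero or more 'a's followed by exactly one 'b'
Found 1 leading 'a's
Remaining: 'bd'
Remaining is not 'b' -> no match
Result: 0

0


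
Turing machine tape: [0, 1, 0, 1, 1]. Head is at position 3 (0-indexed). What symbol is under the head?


Tape: [0, 1, 0, 1, 1]
Positions: 0 1 2 3 4
Values:    0 1 0 1 1
Head at position 3
tape[3] = 1

1


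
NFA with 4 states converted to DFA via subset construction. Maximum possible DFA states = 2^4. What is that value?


NFA has 4 states
Subset construction: each DFA state = subset of NFA states
Maximum subsets = 2^4
2^4 = 16

16


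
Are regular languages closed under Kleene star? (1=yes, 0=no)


Regular languages are closed under:
- Union (DFA product construction)
- Intersection (DFA product construction)
- Complement (swap accept/reject states)
- Concatenation (NFA construction)
- Kleene star (NFA construction)
Kleene star is in this list
Therefore: closed

1


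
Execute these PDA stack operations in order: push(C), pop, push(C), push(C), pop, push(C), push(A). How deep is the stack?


Tracing stack operations:
  push(C) -> stack = [C], depth=1
  pop -> removed C, stack = [], depth=0
  push(C) -> stack = [C], depth=1
  push(C) -> stack = [C,C], depth=2
  pop -> removed C, stack = [C], depth=1
  push(C) -> stack = [C,C], depth=2
  push(A) -> stack = [C,C,A], depth=3
Final depth = 3

3


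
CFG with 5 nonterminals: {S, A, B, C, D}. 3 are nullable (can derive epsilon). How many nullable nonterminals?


Nonterminals: {S, A, B, C, D}
A nonterminal is nullable if it can derive epsilon
Counting nullable nonterminals: 3
Total nullable = 3

3


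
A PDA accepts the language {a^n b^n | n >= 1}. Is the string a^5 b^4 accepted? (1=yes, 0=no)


Language requires equal numbers of a's and b's
PDA pushes for each 'a', pops for each 'b'
Number of a's = 5
Number of b's = 4
5 != 4 -> Reject

0


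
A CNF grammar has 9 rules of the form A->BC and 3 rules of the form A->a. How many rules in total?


CNF allows two rule forms:
  A -> BC (binary): 9 rules
  A -> a (terminal): 3 rules
Total = 9 + 3 = 12

12


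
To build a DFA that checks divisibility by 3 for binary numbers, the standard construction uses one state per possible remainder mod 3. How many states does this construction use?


Divisibility by 3 is tracked via the remainder mod 3: 0, 1, ..., 2
The construction assigns one state to each remainder
Number of remainders = 3

3


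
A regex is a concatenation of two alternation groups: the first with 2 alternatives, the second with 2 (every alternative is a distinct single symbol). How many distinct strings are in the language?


First group: 2 alternatives
Second group: 2 alternatives
Concatenation: each choice from group 1 pairs with each from group 2
Total = 2 x 2 = 4

4


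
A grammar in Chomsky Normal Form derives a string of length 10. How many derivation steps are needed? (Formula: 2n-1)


Chomsky Normal Form derivation:
String length n = 10
Each step either:
  - Splits a nonterminal into two (n-1 such steps)
  - Converts a nonterminal to terminal (n such steps)
Total = (n-1) + n = 2n - 1
= 2(10) - 1
= 20 - 1
= 19

19


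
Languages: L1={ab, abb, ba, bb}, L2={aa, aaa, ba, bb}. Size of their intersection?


L1 = {ab, abb, ba, bb}
L2 = {aa, aaa, ba, bb}
Checking each string in L1 against L2:
  'ab': in L2? No
  'abb': in L2? No
  'ba': in L2? Yes
  'bb': in L2? Yes
Intersection = {ba, bb}
|L1 ∩ L2| = 2

2


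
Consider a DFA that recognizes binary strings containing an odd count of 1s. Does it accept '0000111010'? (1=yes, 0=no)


DFA has 2 states: q_even (start, accept=no) and q_odd
Processing string '0000111010' character by character:
  Position 0: read '0', 1-count=0 -> q_even (no change)
  Position 1: read '0', 1-count=0 -> q_even (no change)
  Position 2: read '0', 1-count=0 -> q_even (no change)
  Position 3: read '0', 1-count=0 -> q_even (no change)
  Position 4: read '1', 1-count=1 -> q_odd
  Position 5: read '1', 1-count=2 -> q_even
  Position 6: read '1', 1-count=3 -> q_odd
  Position 7: read '0', 1-count=3 -> q_odd (no change)
  Position 8: read '1', 1-count=4 -> q_even
  Position 9: read '0', 1-count=4 -> q_even (no change)
Final state: q_even, total 1s = 4 (even); the DFA requires an odd count -> reject

0


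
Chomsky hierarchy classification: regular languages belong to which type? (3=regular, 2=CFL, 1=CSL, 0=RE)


Chomsky hierarchy levels:
  Type 3: Regular (DFA/NFA/regex)
  Type 2: Context-free (PDA)
  Type 1: Context-sensitive
  Type 0: Recursively enumerable (TM)
'regular' corresponds to Type 3

3


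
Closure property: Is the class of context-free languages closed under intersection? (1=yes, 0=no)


CFL closure properties:
  Closed under: union, concatenation, Kleene star
  NOT closed under: intersection, complement
Operation 'intersection' is in not-closed list -> No (not closed)

0


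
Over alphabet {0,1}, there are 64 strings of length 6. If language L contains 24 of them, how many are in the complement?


Alphabet: {0,1}
String length: 6
Total strings of length 6 = 2^6 = 64
Strings in L = 24
Complement = total - |L|
= 64 - 24
= 40

40


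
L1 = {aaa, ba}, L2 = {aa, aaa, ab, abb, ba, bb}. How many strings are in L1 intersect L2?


L1 = {aaa, ba}
L2 = {aa, aaa, ab, abb, ba, bb}
Checking each string in L1 against L2:
  'aaa': in L2? Yes
  'ba': in L2? Yes
Intersection = {aaa, ba}
|L1 ∩ L2| = 2

2


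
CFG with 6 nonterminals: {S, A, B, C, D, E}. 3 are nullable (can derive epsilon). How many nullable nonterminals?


Nonterminals: {S, A, B, C, D, E}
A nonterminal is nullable if it can derive epsilon
Counting nullable nonterminals: 3
Total nullable = 3

3


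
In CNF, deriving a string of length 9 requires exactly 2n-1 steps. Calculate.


Chomsky Normal Form derivation:
String length n = 9
Each step either:
  - Splits a nonterminal into two (n-1 such steps)
  - Converts a nonterminal to terminal (n such steps)
Total = (n-1) + n = 2n - 1
= 2(9) - 1
= 18 - 1
= 17

17


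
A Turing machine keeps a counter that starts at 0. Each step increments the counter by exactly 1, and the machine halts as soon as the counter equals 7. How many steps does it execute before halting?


Counter starts at 0. Counting sequence:
  Step 1: counter = 1
  Step 2: counter = 2
  Step 3: counter = 3
  Step 4: counter = 4
  Step 5: counter = 5
  Step 6: counter = 6
  Step 7: counter = 7
Counter reached 7 -> halt
Total steps = 7

7


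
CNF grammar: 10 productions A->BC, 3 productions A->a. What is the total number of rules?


CNF allows two rule forms:
  A -> BC (binary): 10 rules
  A -> a (terminal): 3 rules
Total = 10 + 3 = 13

13


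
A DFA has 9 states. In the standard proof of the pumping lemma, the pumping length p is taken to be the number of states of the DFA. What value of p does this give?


Pumping lemma for regular languages (standard proof):
Take p = |Q|, the number of DFA states.
Any string of length >= |Q| passes through |Q|+1 states while reading its first |Q| symbols,
so by pigeonhole some state repeats, giving the loop that can be pumped.
Here |Q| = 9
Therefore the proof uses p = 9

9


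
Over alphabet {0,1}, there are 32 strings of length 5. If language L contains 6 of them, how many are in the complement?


Alphabet: {0,1}
String length: 5
Total strings of length 5 = 2^5 = 32
Strings in L = 6
Complement = total - |L|
= 32 - 6
= 26

26


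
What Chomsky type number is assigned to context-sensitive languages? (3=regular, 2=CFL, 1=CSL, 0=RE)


Chomsky hierarchy levels:
  Type 3: Regular (DFA/NFA/regex)
  Type 2: Context-free (PDA)
  Type 1: Context-sensitive
  Type 0: Recursively enumerable (TM)
'context-sensitive' corresponds to Type 1

1


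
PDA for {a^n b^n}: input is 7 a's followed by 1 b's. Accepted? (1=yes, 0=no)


Language requires equal numbers of a's and b's
PDA pushes for each 'a', pops for each 'b'
Number of a's = 7
Number of b's = 1
7 != 1 -> Reject

0


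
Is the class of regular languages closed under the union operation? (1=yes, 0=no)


Regular languages are closed under:
- Union (DFA product construction)
- Intersection (DFA product construction)
- Complement (swap accept/reject states)
- Concatenation (NFA construction)
- Kleene star (NFA construction)
union is in this list
Therefore: closed

1


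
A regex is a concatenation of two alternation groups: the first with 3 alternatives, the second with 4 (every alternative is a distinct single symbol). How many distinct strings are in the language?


First group: 3 alternatives
Second group: 4 alternatives
Concatenation: each choice from group 1 pairs with each from group 2
Total = 3 x 4 = 12

12


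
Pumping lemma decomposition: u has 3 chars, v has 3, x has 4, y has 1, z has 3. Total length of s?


|s| = |u| + |v| + |x| + |y| + |z|
= 3 + 3 + 4 + 1 + 3
= 6 + 4 + 4
= 10 + 4
= 14

14


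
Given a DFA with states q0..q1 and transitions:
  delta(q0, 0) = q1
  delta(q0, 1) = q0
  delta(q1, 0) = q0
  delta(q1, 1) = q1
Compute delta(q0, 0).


Looking up transition function:
delta(q0, 0) in the table
Row: q0, Column: 0
Result: q1

q1


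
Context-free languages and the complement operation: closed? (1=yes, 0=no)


CFL closure properties:
  Closed under: union, concatenation, Kleene star
  NOT closed under: intersection, complement
Operation 'complement' is in not-closed list -> No (not closed)

0


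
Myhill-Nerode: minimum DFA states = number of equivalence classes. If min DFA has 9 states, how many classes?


Myhill-Nerode theorem:
Number of equivalence classes = number of states in minimal DFA
Minimal DFA states = 9
Therefore equivalence classes = 9

9


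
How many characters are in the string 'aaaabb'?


String: 'aaaabb'
Counting characters:
  'a' appears 4 time(s)
  'b' appears 2 time(s)
Total length = 4 + 2 = 6

6


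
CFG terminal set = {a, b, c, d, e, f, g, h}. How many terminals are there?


Terminal symbols: a, b, c, d, e, f, g, h
Counting each: a (#1), b (#2), c (#3), d (#4), e (#5), f (#6), g (#7), h (#8)
Total = 8

8


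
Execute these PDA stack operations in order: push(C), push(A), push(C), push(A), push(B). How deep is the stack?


Tracing stack operations:
  push(C) -> stack = [C], depth=1
  push(A) -> stack = [C,A], depth=2
  push(C) -> stack = [C,A,C], depth=3
  push(A) -> stack = [C,A,C,A], depth=4
  push(B) -> stack = [C,A,C,A,B], depth=5
Final depth = 5

5


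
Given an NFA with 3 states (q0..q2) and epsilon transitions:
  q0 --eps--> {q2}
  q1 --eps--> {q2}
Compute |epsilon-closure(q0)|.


Starting from q0
Initialize closure = {q0}
Follow epsilon from q0 -> add q2
Final closure: {q0, q2}
Size = 2

2


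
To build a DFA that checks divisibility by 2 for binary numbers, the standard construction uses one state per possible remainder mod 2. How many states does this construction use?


Divisibility by 2 is tracked via the remainder mod 2: 0, 1, ..., 1
The construction assigns one state to each remainder
Number of remainders = 2

2


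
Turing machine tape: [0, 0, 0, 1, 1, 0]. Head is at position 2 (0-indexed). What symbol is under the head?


Tape: [0, 0, 0, 1, 1, 0]
Positions: 0 1 2 3 4 5
Values:    0 0 0 1 1 0
Head at position 2
tape[2] = 0

0


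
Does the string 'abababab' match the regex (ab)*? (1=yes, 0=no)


Pattern: (ab)*
String: 'abababab'
Pattern requires: zero or more repetitions of 'ab'
Pairs: ['ab', 'ab', 'ab', 'ab']
All pairs are 'ab'? Yes
Result: 1

1


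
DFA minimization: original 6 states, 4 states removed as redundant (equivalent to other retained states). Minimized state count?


Original DFA: 6 states
Redundant states removed: 4
Minimized states = original - removed
= 6 - 4
= 2

2


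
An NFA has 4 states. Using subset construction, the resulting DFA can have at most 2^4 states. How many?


NFA has 4 states
Subset construction: each DFA state = subset of NFA states
Maximum subsets = 2^4
2^4 = 16

16


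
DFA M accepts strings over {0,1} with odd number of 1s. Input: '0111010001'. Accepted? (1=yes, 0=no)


DFA has 2 states: q_even (start, accept=no) and q_odd
Processing string '0111010001' character by character:
  Position 0: read '0', 1-count=0 -> q_even (no change)
  Position 1: read '1', 1-count=1 -> q_odd
  Position 2: read '1', 1-count=2 -> q_even
  Position 3: read '1', 1-count=3 -> q_odd
  Position 4: read '0', 1-count=3 -> q_odd (no change)
  Position 5: read '1', 1-count=4 -> q_even
  Position 6: read '0', 1-count=4 -> q_even (no change)
  Position 7: read '0', 1-count=4 -> q_even (no change)
  Position 8: read '0', 1-count=4 -> q_even (no change)
  Position 9: read '1', 1-count=5 -> q_odd
Final state: q_odd, total 1s = 5 (odd); the DFA requires an odd count -> accept

1


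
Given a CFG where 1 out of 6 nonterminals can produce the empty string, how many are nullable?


Nonterminals: {S, A, B, C, D, E}
A nonterminal is nullable if it can derive epsilon
Counting nullable nonterminals: 1
Total nullable = 1

1


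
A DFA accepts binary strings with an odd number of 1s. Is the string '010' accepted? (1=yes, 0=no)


DFA has 2 states: q_even (start, accept=no) and q_odd
Processing string '010' character by character:
  Position 0: read '0', 1-count=0 -> q_even (no change)
  Position 1: read '1', 1-count=1 -> q_odd
  Position 2: read '0', 1-count=1 -> q_odd (no change)
Final state: q_odd, total 1s = 1 (odd); the DFA requires an odd count -> accept

1


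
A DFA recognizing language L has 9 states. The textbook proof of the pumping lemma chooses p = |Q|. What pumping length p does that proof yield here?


Pumping lemma for regular languages (standard proof):
Take p = |Q|, the number of DFA states.
Any string of length >= |Q| passes through |Q|+1 states while reading its first |Q| symbols,
so by pigeonhole some state repeats, giving the loop that can be pumped.
Here |Q| = 9
Therefore the proof uses p = 9

9


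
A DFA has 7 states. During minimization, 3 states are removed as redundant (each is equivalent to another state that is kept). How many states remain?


Original DFA: 7 states
Redundant states removed: 3
Minimized states = original - removed
= 7 - 3
= 4

4


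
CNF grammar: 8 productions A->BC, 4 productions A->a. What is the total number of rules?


CNF allows two rule forms:
  A -> BC (binary): 8 rules
  A -> a (terminal): 4 rules
Total = 8 + 4 = 12

12


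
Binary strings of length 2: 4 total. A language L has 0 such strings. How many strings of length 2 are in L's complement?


Alphabet: {0,1}
String length: 2
Total strings of length 2 = 2^2 = 4
Strings in L = 0
Complement = total - |L|
= 4 - 0
= 4

4


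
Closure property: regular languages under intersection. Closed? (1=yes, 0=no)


Regular languages are closed under:
- Union (DFA product construction)
- Intersection (DFA product construction)
- Complement (swap accept/reject states)
- Concatenation (NFA construction)
- Kleene star (NFA construction)
intersection is in this list
Therefore: closed

1


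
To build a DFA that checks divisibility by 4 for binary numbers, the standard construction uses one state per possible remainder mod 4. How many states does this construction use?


Divisibility by 4 is tracked via the remainder mod 4: 0, 1, ..., 3
The construction assigns one state to each remainder
Number of remainders = 4

4


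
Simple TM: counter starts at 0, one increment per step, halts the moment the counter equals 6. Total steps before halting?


Counter starts at 0. Counting sequence:
  Step 1: counter = 1
  Step 2: counter = 2
  Step 3: counter = 3
  Step 4: counter = 4
  Step 5: counter = 5
  Step 6: counter = 6
Counter reached 6 -> halt
Total steps = 6

6


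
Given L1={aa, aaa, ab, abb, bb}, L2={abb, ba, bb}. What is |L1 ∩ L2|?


L1 = {aa, aaa, ab, abb, bb}
L2 = {abb, ba, bb}
Checking each string in L1 against L2:
  'aa': in L2? No
  'aaa': in L2? No
  'ab': in L2? No
  'abb': in L2? Yes
  'bb': in L2? Yes
Intersection = {abb, bb}
|L1 ∩ L2| = 2

2


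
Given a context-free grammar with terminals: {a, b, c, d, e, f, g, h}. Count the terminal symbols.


Terminal symbols: a, b, c, d, e, f, g, h
Counting each: a (#1), b (#2), c (#3), d (#4), e (#5), f (#6), g (#7), h (#8)
Total = 8

8


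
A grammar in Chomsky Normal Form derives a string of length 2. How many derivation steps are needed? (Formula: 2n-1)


Chomsky Normal Form derivation:
String length n = 2
Each step either:
  - Splits a nonterminal into two (n-1 such steps)
  - Converts a nonterminal to terminal (n such steps)
Total = (n-1) + n = 2n - 1
= 2(2) - 1
= 4 - 1
= 3

3


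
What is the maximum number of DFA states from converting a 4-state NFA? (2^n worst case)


NFA has 4 states
Subset construction: each DFA state = subset of NFA states
Maximum subsets = 2^4
2^4 = 16

16


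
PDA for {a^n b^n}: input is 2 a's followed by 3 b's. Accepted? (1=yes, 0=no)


Language requires equal numbers of a's and b's
PDA pushes for each 'a', pops for each 'b'
Number of a's = 2
Number of b's = 3
2 != 3 -> Reject

0


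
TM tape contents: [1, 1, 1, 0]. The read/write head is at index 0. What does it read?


Tape: [1, 1, 1, 0]
Positions: 0 1 2 3
Values:    1 1 1 0
Head at position 0
tape[0] = 1

1


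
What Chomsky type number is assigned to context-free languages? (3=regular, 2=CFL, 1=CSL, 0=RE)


Chomsky hierarchy levels:
  Type 3: Regular (DFA/NFA/regex)
  Type 2: Context-free (PDA)
  Type 1: Context-sensitive
  Type 0: Recursively enumerable (TM)
'context-free' corresponds to Type 2

2


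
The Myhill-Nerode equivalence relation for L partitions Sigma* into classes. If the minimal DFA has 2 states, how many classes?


Myhill-Nerode theorem:
Number of equivalence classes = number of states in minimal DFA
Minimal DFA states = 2
Therefore equivalence classes = 2

2


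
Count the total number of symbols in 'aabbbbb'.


String: 'aabbbbb'
Counting characters:
  'a' appears 2 time(s)
  'b' appears 5 time(s)
Total length = 2 + 5 = 7

7


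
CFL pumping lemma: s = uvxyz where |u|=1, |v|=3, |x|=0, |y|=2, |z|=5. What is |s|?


|s| = |u| + |v| + |x| + |y| + |z|
= 1 + 3 + 0 + 2 + 5
= 4 + 0 + 7
= 4 + 7
= 11

11


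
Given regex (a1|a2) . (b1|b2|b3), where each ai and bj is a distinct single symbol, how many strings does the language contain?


First group: 2 alternatives
Second group: 3 alternatives
Concatenation: each choice from group 1 pairs with each from group 2
Total = 2 x 3 = 6

6


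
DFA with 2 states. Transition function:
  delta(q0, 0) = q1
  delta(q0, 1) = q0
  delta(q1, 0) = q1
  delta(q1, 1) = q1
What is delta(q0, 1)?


Looking up transition function:
delta(q0, 1) in the table
Row: q0, Column: 1
Result: q0

q0


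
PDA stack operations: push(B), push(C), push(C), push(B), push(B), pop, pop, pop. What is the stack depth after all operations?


Tracing stack operations:
  push(B) -> stack = [B], depth=1
  push(C) -> stack = [B,C], depth=2
  push(C) -> stack = [B,C,C], depth=3
  push(B) -> stack = [B,C,C,B], depth=4
  push(B) -> stack = [B,C,C,B,B], depth=5
  pop -> removed B, stack = [B,C,C,B], depth=4
  pop -> removed B, stack = [B,C,C], depth=3
  pop -> removed C, stack = [B,C], depth=2
Final depth = 2

2


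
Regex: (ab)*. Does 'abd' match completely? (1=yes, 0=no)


Pattern: (ab)*
String: 'abd'
Pattern requires: zero or more repetitions of 'ab'
Length 3 is odd -> cannot be (ab)* -> no match
Result: 0

0


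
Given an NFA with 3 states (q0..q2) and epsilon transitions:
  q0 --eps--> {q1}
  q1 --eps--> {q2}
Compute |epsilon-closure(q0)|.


Starting from q0
Initialize closure = {q0}
Follow epsilon from q0 -> add q1
Follow epsilon from q1 -> add q2
Final closure: {q0, q1, q2}
Size = 3

3


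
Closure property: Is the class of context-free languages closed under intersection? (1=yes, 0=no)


CFL closure properties:
  Closed under: union, concatenation, Kleene star
  NOT closed under: intersection, complement
Operation 'intersection' is in not-closed list -> No (not closed)

0


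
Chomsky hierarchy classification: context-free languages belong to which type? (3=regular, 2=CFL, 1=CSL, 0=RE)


Chomsky hierarchy levels:
  Type 3: Regular (DFA/NFA/regex)
  Type 2: Context-free (PDA)
  Type 1: Context-sensitive
  Type 0: Recursively enumerable (TM)
'context-free' corresponds to Type 2

2
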